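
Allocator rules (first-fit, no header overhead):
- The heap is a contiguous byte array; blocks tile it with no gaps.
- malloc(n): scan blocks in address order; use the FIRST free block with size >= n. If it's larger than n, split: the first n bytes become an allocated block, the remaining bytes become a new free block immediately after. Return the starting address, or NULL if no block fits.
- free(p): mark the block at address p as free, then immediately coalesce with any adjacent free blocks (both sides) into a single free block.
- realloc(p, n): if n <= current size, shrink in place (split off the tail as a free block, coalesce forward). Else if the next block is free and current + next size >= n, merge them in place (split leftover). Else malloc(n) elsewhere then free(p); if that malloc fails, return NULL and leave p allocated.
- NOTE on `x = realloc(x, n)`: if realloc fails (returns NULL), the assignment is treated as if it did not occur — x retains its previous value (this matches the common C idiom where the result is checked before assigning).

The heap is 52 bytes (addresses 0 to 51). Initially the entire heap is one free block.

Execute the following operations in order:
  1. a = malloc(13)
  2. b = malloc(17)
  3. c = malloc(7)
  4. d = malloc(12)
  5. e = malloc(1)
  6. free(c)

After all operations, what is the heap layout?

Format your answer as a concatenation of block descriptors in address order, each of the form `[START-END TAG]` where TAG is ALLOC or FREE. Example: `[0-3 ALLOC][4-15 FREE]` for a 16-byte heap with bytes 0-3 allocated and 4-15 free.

Op 1: a = malloc(13) -> a = 0; heap: [0-12 ALLOC][13-51 FREE]
Op 2: b = malloc(17) -> b = 13; heap: [0-12 ALLOC][13-29 ALLOC][30-51 FREE]
Op 3: c = malloc(7) -> c = 30; heap: [0-12 ALLOC][13-29 ALLOC][30-36 ALLOC][37-51 FREE]
Op 4: d = malloc(12) -> d = 37; heap: [0-12 ALLOC][13-29 ALLOC][30-36 ALLOC][37-48 ALLOC][49-51 FREE]
Op 5: e = malloc(1) -> e = 49; heap: [0-12 ALLOC][13-29 ALLOC][30-36 ALLOC][37-48 ALLOC][49-49 ALLOC][50-51 FREE]
Op 6: free(c) -> (freed c); heap: [0-12 ALLOC][13-29 ALLOC][30-36 FREE][37-48 ALLOC][49-49 ALLOC][50-51 FREE]

Answer: [0-12 ALLOC][13-29 ALLOC][30-36 FREE][37-48 ALLOC][49-49 ALLOC][50-51 FREE]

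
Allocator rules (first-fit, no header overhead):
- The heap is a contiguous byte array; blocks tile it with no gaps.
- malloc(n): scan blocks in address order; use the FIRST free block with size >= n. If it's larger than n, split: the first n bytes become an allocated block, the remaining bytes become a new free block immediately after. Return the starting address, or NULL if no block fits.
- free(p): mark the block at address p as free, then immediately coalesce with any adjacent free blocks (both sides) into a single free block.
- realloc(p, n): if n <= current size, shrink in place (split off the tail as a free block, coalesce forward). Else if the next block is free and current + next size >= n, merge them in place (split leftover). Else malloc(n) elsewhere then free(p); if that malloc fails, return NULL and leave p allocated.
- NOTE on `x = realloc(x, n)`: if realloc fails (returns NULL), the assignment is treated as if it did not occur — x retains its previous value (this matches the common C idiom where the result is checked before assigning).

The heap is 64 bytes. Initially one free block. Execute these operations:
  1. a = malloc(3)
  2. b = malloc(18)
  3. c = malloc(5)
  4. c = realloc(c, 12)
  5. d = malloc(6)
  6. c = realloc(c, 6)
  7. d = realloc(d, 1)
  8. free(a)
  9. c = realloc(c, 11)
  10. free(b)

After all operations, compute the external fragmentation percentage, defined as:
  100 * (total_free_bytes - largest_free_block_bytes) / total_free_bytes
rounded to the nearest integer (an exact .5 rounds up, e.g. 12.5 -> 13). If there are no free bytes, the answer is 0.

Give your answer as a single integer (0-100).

Op 1: a = malloc(3) -> a = 0; heap: [0-2 ALLOC][3-63 FREE]
Op 2: b = malloc(18) -> b = 3; heap: [0-2 ALLOC][3-20 ALLOC][21-63 FREE]
Op 3: c = malloc(5) -> c = 21; heap: [0-2 ALLOC][3-20 ALLOC][21-25 ALLOC][26-63 FREE]
Op 4: c = realloc(c, 12) -> c = 21; heap: [0-2 ALLOC][3-20 ALLOC][21-32 ALLOC][33-63 FREE]
Op 5: d = malloc(6) -> d = 33; heap: [0-2 ALLOC][3-20 ALLOC][21-32 ALLOC][33-38 ALLOC][39-63 FREE]
Op 6: c = realloc(c, 6) -> c = 21; heap: [0-2 ALLOC][3-20 ALLOC][21-26 ALLOC][27-32 FREE][33-38 ALLOC][39-63 FREE]
Op 7: d = realloc(d, 1) -> d = 33; heap: [0-2 ALLOC][3-20 ALLOC][21-26 ALLOC][27-32 FREE][33-33 ALLOC][34-63 FREE]
Op 8: free(a) -> (freed a); heap: [0-2 FREE][3-20 ALLOC][21-26 ALLOC][27-32 FREE][33-33 ALLOC][34-63 FREE]
Op 9: c = realloc(c, 11) -> c = 21; heap: [0-2 FREE][3-20 ALLOC][21-31 ALLOC][32-32 FREE][33-33 ALLOC][34-63 FREE]
Op 10: free(b) -> (freed b); heap: [0-20 FREE][21-31 ALLOC][32-32 FREE][33-33 ALLOC][34-63 FREE]
Free blocks: [21 1 30] total_free=52 largest=30 -> 100*(52-30)/52 = 2200/52 ≈ 42.308 -> rounds to 42

Answer: 42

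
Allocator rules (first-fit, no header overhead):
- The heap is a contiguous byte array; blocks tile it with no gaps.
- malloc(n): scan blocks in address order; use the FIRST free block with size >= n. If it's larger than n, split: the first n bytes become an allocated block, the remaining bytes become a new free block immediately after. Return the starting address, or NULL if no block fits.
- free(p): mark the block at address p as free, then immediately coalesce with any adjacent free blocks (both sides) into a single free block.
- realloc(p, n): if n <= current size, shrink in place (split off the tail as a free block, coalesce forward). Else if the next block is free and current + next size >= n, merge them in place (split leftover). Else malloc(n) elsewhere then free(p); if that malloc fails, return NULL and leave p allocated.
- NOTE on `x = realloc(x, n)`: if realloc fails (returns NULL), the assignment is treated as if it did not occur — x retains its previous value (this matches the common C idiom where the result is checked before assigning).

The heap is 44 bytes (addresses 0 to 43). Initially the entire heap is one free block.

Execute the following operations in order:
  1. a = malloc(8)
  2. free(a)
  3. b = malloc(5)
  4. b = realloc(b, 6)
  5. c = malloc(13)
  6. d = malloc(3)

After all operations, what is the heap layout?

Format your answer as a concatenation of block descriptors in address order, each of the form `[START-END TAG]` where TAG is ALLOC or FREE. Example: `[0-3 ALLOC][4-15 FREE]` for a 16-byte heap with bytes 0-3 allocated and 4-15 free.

Answer: [0-5 ALLOC][6-18 ALLOC][19-21 ALLOC][22-43 FREE]

Derivation:
Op 1: a = malloc(8) -> a = 0; heap: [0-7 ALLOC][8-43 FREE]
Op 2: free(a) -> (freed a); heap: [0-43 FREE]
Op 3: b = malloc(5) -> b = 0; heap: [0-4 ALLOC][5-43 FREE]
Op 4: b = realloc(b, 6) -> b = 0; heap: [0-5 ALLOC][6-43 FREE]
Op 5: c = malloc(13) -> c = 6; heap: [0-5 ALLOC][6-18 ALLOC][19-43 FREE]
Op 6: d = malloc(3) -> d = 19; heap: [0-5 ALLOC][6-18 ALLOC][19-21 ALLOC][22-43 FREE]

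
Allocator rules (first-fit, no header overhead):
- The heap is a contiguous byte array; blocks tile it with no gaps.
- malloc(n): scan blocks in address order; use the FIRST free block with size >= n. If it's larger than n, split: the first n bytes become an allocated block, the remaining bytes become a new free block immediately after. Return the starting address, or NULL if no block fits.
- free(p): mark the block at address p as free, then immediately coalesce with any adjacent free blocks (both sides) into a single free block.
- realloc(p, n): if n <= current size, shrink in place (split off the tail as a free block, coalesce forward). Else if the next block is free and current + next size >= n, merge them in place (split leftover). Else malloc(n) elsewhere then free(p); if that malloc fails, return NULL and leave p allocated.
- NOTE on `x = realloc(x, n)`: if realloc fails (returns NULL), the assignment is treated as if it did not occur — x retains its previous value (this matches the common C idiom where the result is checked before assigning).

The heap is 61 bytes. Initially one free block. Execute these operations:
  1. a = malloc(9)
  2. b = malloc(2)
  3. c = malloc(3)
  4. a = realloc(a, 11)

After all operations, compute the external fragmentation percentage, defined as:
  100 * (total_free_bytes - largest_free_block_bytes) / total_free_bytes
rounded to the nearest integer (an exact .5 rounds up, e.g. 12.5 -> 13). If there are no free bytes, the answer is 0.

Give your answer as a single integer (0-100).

Answer: 20

Derivation:
Op 1: a = malloc(9) -> a = 0; heap: [0-8 ALLOC][9-60 FREE]
Op 2: b = malloc(2) -> b = 9; heap: [0-8 ALLOC][9-10 ALLOC][11-60 FREE]
Op 3: c = malloc(3) -> c = 11; heap: [0-8 ALLOC][9-10 ALLOC][11-13 ALLOC][14-60 FREE]
Op 4: a = realloc(a, 11) -> a = 14; heap: [0-8 FREE][9-10 ALLOC][11-13 ALLOC][14-24 ALLOC][25-60 FREE]
Free blocks: [9 36] total_free=45 largest=36 -> 100*(45-36)/45 = 900/45 = 20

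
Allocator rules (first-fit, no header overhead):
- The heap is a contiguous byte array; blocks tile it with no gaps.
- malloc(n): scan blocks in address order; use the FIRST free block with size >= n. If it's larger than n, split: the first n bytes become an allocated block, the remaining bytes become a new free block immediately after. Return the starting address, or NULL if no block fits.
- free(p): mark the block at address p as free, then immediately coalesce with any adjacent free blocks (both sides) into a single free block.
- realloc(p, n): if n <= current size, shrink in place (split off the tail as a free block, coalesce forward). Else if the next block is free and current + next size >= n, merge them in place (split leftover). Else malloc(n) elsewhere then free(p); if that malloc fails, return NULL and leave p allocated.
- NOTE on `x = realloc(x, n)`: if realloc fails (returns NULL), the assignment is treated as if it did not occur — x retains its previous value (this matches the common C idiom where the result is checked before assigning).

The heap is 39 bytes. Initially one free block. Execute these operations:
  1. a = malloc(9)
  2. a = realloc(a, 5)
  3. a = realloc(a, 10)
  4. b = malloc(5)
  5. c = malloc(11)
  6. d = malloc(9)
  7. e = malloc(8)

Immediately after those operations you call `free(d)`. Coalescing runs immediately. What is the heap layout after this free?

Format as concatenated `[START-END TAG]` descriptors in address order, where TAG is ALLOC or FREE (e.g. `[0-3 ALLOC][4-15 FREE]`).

Answer: [0-9 ALLOC][10-14 ALLOC][15-25 ALLOC][26-38 FREE]

Derivation:
Op 1: a = malloc(9) -> a = 0; heap: [0-8 ALLOC][9-38 FREE]
Op 2: a = realloc(a, 5) -> a = 0; heap: [0-4 ALLOC][5-38 FREE]
Op 3: a = realloc(a, 10) -> a = 0; heap: [0-9 ALLOC][10-38 FREE]
Op 4: b = malloc(5) -> b = 10; heap: [0-9 ALLOC][10-14 ALLOC][15-38 FREE]
Op 5: c = malloc(11) -> c = 15; heap: [0-9 ALLOC][10-14 ALLOC][15-25 ALLOC][26-38 FREE]
Op 6: d = malloc(9) -> d = 26; heap: [0-9 ALLOC][10-14 ALLOC][15-25 ALLOC][26-34 ALLOC][35-38 FREE]
Op 7: e = malloc(8) -> e = NULL; heap: [0-9 ALLOC][10-14 ALLOC][15-25 ALLOC][26-34 ALLOC][35-38 FREE]
free(d): d = 26 -> block [26-34 ALLOC]; mark free, coalesce with adjacent free neighbors -> [0-9 ALLOC][10-14 ALLOC][15-25 ALLOC][26-38 FREE]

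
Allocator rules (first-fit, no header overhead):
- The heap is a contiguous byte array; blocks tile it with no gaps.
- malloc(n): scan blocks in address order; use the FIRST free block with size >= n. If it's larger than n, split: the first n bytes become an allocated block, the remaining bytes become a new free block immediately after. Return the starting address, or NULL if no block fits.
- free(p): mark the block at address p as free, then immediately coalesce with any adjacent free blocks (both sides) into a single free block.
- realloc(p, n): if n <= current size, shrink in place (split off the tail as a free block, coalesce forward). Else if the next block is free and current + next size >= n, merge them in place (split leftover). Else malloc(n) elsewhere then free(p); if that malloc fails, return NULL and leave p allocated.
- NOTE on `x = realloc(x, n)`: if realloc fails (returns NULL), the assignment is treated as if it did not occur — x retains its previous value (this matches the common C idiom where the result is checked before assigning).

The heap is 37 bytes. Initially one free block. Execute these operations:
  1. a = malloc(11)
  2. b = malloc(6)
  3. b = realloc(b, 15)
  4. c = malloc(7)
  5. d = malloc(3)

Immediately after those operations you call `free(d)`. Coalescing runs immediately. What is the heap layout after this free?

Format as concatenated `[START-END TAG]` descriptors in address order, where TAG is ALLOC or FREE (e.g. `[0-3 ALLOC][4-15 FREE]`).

Op 1: a = malloc(11) -> a = 0; heap: [0-10 ALLOC][11-36 FREE]
Op 2: b = malloc(6) -> b = 11; heap: [0-10 ALLOC][11-16 ALLOC][17-36 FREE]
Op 3: b = realloc(b, 15) -> b = 11; heap: [0-10 ALLOC][11-25 ALLOC][26-36 FREE]
Op 4: c = malloc(7) -> c = 26; heap: [0-10 ALLOC][11-25 ALLOC][26-32 ALLOC][33-36 FREE]
Op 5: d = malloc(3) -> d = 33; heap: [0-10 ALLOC][11-25 ALLOC][26-32 ALLOC][33-35 ALLOC][36-36 FREE]
free(d): d = 33 -> block [33-35 ALLOC]; mark free, coalesce with adjacent free neighbors -> [0-10 ALLOC][11-25 ALLOC][26-32 ALLOC][33-36 FREE]

Answer: [0-10 ALLOC][11-25 ALLOC][26-32 ALLOC][33-36 FREE]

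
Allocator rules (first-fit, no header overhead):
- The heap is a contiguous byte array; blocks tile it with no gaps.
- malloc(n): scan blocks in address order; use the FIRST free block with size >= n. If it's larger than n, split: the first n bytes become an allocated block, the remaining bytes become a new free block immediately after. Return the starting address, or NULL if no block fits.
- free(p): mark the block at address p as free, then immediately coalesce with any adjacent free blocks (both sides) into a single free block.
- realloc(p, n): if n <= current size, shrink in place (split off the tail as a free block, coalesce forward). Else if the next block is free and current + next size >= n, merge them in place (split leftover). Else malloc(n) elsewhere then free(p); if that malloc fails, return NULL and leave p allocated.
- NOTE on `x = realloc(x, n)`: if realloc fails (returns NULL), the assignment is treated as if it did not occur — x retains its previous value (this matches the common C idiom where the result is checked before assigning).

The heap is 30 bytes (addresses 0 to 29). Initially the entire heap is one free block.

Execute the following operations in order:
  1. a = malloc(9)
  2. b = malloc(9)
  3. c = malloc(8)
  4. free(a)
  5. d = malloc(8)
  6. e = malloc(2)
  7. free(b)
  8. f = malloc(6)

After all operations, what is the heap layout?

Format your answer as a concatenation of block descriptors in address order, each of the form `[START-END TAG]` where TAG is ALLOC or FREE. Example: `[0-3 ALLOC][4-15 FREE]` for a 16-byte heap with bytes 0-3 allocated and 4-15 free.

Answer: [0-7 ALLOC][8-13 ALLOC][14-17 FREE][18-25 ALLOC][26-27 ALLOC][28-29 FREE]

Derivation:
Op 1: a = malloc(9) -> a = 0; heap: [0-8 ALLOC][9-29 FREE]
Op 2: b = malloc(9) -> b = 9; heap: [0-8 ALLOC][9-17 ALLOC][18-29 FREE]
Op 3: c = malloc(8) -> c = 18; heap: [0-8 ALLOC][9-17 ALLOC][18-25 ALLOC][26-29 FREE]
Op 4: free(a) -> (freed a); heap: [0-8 FREE][9-17 ALLOC][18-25 ALLOC][26-29 FREE]
Op 5: d = malloc(8) -> d = 0; heap: [0-7 ALLOC][8-8 FREE][9-17 ALLOC][18-25 ALLOC][26-29 FREE]
Op 6: e = malloc(2) -> e = 26; heap: [0-7 ALLOC][8-8 FREE][9-17 ALLOC][18-25 ALLOC][26-27 ALLOC][28-29 FREE]
Op 7: free(b) -> (freed b); heap: [0-7 ALLOC][8-17 FREE][18-25 ALLOC][26-27 ALLOC][28-29 FREE]
Op 8: f = malloc(6) -> f = 8; heap: [0-7 ALLOC][8-13 ALLOC][14-17 FREE][18-25 ALLOC][26-27 ALLOC][28-29 FREE]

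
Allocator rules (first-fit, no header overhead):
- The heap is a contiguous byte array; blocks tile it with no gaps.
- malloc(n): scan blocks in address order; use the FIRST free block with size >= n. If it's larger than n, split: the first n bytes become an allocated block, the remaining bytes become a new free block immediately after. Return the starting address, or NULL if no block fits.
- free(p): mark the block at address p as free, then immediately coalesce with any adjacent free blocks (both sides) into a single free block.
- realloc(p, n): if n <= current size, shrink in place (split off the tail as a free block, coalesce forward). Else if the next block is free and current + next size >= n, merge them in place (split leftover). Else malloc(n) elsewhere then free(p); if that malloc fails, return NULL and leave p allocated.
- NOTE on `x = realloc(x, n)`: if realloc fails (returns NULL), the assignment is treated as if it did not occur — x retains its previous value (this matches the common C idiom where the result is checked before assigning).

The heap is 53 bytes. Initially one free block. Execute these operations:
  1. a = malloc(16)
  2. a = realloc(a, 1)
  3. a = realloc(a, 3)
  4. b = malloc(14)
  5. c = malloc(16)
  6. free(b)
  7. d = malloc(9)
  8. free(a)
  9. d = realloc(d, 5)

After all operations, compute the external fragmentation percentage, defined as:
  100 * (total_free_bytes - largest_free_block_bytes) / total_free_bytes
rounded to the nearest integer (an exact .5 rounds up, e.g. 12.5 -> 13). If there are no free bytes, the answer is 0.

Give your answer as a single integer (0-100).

Answer: 38

Derivation:
Op 1: a = malloc(16) -> a = 0; heap: [0-15 ALLOC][16-52 FREE]
Op 2: a = realloc(a, 1) -> a = 0; heap: [0-0 ALLOC][1-52 FREE]
Op 3: a = realloc(a, 3) -> a = 0; heap: [0-2 ALLOC][3-52 FREE]
Op 4: b = malloc(14) -> b = 3; heap: [0-2 ALLOC][3-16 ALLOC][17-52 FREE]
Op 5: c = malloc(16) -> c = 17; heap: [0-2 ALLOC][3-16 ALLOC][17-32 ALLOC][33-52 FREE]
Op 6: free(b) -> (freed b); heap: [0-2 ALLOC][3-16 FREE][17-32 ALLOC][33-52 FREE]
Op 7: d = malloc(9) -> d = 3; heap: [0-2 ALLOC][3-11 ALLOC][12-16 FREE][17-32 ALLOC][33-52 FREE]
Op 8: free(a) -> (freed a); heap: [0-2 FREE][3-11 ALLOC][12-16 FREE][17-32 ALLOC][33-52 FREE]
Op 9: d = realloc(d, 5) -> d = 3; heap: [0-2 FREE][3-7 ALLOC][8-16 FREE][17-32 ALLOC][33-52 FREE]
Free blocks: [3 9 20] total_free=32 largest=20 -> 100*(32-20)/32 = 1200/32 = 37.5 -> rounds to 38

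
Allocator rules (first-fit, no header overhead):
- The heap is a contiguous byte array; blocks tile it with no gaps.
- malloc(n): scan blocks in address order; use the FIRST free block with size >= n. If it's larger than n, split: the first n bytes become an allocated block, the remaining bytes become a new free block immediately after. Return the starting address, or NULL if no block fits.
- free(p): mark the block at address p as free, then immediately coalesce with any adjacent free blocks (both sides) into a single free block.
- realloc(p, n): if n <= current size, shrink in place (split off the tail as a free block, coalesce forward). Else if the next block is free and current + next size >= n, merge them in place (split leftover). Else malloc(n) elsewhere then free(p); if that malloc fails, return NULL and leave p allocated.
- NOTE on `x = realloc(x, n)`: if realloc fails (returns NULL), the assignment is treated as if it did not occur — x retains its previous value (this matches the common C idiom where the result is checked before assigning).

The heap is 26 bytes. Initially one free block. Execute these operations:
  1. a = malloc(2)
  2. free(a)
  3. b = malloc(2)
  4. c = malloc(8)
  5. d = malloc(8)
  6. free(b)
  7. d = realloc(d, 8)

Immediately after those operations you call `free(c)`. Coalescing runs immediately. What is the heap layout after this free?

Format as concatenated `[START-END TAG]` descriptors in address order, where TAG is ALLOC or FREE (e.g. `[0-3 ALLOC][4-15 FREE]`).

Op 1: a = malloc(2) -> a = 0; heap: [0-1 ALLOC][2-25 FREE]
Op 2: free(a) -> (freed a); heap: [0-25 FREE]
Op 3: b = malloc(2) -> b = 0; heap: [0-1 ALLOC][2-25 FREE]
Op 4: c = malloc(8) -> c = 2; heap: [0-1 ALLOC][2-9 ALLOC][10-25 FREE]
Op 5: d = malloc(8) -> d = 10; heap: [0-1 ALLOC][2-9 ALLOC][10-17 ALLOC][18-25 FREE]
Op 6: free(b) -> (freed b); heap: [0-1 FREE][2-9 ALLOC][10-17 ALLOC][18-25 FREE]
Op 7: d = realloc(d, 8) -> d = 10; heap: [0-1 FREE][2-9 ALLOC][10-17 ALLOC][18-25 FREE]
free(c): c = 2 -> block [2-9 ALLOC]; mark free, coalesce with adjacent free neighbors -> [0-9 FREE][10-17 ALLOC][18-25 FREE]

Answer: [0-9 FREE][10-17 ALLOC][18-25 FREE]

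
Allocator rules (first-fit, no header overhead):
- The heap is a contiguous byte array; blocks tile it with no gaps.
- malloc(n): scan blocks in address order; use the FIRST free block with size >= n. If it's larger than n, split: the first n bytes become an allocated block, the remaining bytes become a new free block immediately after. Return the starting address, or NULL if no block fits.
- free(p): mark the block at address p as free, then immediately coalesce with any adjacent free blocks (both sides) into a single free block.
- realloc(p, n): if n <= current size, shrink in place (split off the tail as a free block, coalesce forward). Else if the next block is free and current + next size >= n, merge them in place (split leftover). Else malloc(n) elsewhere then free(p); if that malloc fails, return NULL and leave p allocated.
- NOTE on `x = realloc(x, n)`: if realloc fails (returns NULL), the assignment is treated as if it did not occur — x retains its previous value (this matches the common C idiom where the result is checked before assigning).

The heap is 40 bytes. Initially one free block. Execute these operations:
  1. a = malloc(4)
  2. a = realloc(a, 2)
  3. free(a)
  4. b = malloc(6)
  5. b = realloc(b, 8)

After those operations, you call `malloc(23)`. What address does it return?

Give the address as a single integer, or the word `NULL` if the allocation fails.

Answer: 8

Derivation:
Op 1: a = malloc(4) -> a = 0; heap: [0-3 ALLOC][4-39 FREE]
Op 2: a = realloc(a, 2) -> a = 0; heap: [0-1 ALLOC][2-39 FREE]
Op 3: free(a) -> (freed a); heap: [0-39 FREE]
Op 4: b = malloc(6) -> b = 0; heap: [0-5 ALLOC][6-39 FREE]
Op 5: b = realloc(b, 8) -> b = 0; heap: [0-7 ALLOC][8-39 FREE]
malloc(23): first-fit scan over [0-7 ALLOC][8-39 FREE] -> 8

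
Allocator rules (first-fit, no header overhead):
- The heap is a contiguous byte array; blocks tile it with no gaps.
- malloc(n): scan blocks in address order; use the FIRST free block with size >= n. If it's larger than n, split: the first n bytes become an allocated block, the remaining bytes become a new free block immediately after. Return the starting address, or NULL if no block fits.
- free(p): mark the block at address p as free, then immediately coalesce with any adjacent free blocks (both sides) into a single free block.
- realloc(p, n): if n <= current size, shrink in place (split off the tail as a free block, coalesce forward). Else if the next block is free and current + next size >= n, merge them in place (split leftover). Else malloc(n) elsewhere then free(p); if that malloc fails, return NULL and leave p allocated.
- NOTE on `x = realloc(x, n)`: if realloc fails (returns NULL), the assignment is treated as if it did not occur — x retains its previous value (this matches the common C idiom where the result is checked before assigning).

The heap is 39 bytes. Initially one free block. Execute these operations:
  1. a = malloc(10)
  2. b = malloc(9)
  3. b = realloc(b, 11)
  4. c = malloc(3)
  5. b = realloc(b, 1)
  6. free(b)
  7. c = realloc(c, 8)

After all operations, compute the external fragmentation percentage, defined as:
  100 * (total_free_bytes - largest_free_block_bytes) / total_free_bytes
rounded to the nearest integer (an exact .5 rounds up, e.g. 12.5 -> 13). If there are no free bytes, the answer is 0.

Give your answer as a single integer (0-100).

Op 1: a = malloc(10) -> a = 0; heap: [0-9 ALLOC][10-38 FREE]
Op 2: b = malloc(9) -> b = 10; heap: [0-9 ALLOC][10-18 ALLOC][19-38 FREE]
Op 3: b = realloc(b, 11) -> b = 10; heap: [0-9 ALLOC][10-20 ALLOC][21-38 FREE]
Op 4: c = malloc(3) -> c = 21; heap: [0-9 ALLOC][10-20 ALLOC][21-23 ALLOC][24-38 FREE]
Op 5: b = realloc(b, 1) -> b = 10; heap: [0-9 ALLOC][10-10 ALLOC][11-20 FREE][21-23 ALLOC][24-38 FREE]
Op 6: free(b) -> (freed b); heap: [0-9 ALLOC][10-20 FREE][21-23 ALLOC][24-38 FREE]
Op 7: c = realloc(c, 8) -> c = 21; heap: [0-9 ALLOC][10-20 FREE][21-28 ALLOC][29-38 FREE]
Free blocks: [11 10] total_free=21 largest=11 -> 100*(21-11)/21 = 1000/21 ≈ 47.619 -> rounds to 48

Answer: 48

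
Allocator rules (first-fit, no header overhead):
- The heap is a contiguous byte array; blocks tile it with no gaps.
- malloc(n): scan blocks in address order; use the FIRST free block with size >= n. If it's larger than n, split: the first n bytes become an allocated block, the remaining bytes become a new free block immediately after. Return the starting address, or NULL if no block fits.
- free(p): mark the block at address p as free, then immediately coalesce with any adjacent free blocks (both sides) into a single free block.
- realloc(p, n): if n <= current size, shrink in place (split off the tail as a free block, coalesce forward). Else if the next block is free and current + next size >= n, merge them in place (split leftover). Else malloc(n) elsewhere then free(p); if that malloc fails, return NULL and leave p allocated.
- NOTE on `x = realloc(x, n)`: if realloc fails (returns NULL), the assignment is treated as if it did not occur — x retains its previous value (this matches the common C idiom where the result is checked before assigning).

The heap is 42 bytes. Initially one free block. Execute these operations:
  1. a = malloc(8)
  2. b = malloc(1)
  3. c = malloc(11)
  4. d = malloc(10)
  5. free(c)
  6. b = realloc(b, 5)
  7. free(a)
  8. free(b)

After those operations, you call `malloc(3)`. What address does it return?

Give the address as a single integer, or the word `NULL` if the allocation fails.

Answer: 0

Derivation:
Op 1: a = malloc(8) -> a = 0; heap: [0-7 ALLOC][8-41 FREE]
Op 2: b = malloc(1) -> b = 8; heap: [0-7 ALLOC][8-8 ALLOC][9-41 FREE]
Op 3: c = malloc(11) -> c = 9; heap: [0-7 ALLOC][8-8 ALLOC][9-19 ALLOC][20-41 FREE]
Op 4: d = malloc(10) -> d = 20; heap: [0-7 ALLOC][8-8 ALLOC][9-19 ALLOC][20-29 ALLOC][30-41 FREE]
Op 5: free(c) -> (freed c); heap: [0-7 ALLOC][8-8 ALLOC][9-19 FREE][20-29 ALLOC][30-41 FREE]
Op 6: b = realloc(b, 5) -> b = 8; heap: [0-7 ALLOC][8-12 ALLOC][13-19 FREE][20-29 ALLOC][30-41 FREE]
Op 7: free(a) -> (freed a); heap: [0-7 FREE][8-12 ALLOC][13-19 FREE][20-29 ALLOC][30-41 FREE]
Op 8: free(b) -> (freed b); heap: [0-19 FREE][20-29 ALLOC][30-41 FREE]
malloc(3): first-fit scan over [0-19 FREE][20-29 ALLOC][30-41 FREE] -> 0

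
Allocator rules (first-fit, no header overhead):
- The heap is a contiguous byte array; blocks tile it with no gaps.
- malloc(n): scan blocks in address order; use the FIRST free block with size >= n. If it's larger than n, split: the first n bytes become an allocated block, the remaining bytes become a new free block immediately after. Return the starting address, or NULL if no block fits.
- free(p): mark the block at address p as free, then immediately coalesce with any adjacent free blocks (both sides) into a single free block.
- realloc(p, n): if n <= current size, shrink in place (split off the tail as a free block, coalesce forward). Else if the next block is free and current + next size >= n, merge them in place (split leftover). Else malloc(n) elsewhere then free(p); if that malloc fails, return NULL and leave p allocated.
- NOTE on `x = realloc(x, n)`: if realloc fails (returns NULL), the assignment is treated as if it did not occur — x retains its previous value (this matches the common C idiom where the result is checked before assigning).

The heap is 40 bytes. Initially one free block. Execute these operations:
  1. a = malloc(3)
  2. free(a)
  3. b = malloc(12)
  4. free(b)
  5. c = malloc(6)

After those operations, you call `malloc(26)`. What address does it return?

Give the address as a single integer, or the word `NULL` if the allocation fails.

Op 1: a = malloc(3) -> a = 0; heap: [0-2 ALLOC][3-39 FREE]
Op 2: free(a) -> (freed a); heap: [0-39 FREE]
Op 3: b = malloc(12) -> b = 0; heap: [0-11 ALLOC][12-39 FREE]
Op 4: free(b) -> (freed b); heap: [0-39 FREE]
Op 5: c = malloc(6) -> c = 0; heap: [0-5 ALLOC][6-39 FREE]
malloc(26): first-fit scan over [0-5 ALLOC][6-39 FREE] -> 6

Answer: 6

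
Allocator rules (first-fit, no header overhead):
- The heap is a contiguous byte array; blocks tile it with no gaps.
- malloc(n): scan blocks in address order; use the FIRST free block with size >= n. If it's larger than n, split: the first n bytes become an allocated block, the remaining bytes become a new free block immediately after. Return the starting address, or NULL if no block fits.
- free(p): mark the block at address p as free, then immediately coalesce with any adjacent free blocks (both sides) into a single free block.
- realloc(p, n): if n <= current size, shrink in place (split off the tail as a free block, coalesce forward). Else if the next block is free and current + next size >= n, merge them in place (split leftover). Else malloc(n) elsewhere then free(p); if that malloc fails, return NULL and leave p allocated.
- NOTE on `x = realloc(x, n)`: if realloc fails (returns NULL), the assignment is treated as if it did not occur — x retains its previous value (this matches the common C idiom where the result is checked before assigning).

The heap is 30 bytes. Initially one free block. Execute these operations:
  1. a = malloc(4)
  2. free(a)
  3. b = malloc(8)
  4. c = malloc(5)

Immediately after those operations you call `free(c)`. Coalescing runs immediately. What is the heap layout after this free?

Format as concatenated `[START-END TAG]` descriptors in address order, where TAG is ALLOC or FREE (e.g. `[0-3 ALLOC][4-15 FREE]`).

Op 1: a = malloc(4) -> a = 0; heap: [0-3 ALLOC][4-29 FREE]
Op 2: free(a) -> (freed a); heap: [0-29 FREE]
Op 3: b = malloc(8) -> b = 0; heap: [0-7 ALLOC][8-29 FREE]
Op 4: c = malloc(5) -> c = 8; heap: [0-7 ALLOC][8-12 ALLOC][13-29 FREE]
free(c): c = 8 -> block [8-12 ALLOC]; mark free, coalesce with adjacent free neighbors -> [0-7 ALLOC][8-29 FREE]

Answer: [0-7 ALLOC][8-29 FREE]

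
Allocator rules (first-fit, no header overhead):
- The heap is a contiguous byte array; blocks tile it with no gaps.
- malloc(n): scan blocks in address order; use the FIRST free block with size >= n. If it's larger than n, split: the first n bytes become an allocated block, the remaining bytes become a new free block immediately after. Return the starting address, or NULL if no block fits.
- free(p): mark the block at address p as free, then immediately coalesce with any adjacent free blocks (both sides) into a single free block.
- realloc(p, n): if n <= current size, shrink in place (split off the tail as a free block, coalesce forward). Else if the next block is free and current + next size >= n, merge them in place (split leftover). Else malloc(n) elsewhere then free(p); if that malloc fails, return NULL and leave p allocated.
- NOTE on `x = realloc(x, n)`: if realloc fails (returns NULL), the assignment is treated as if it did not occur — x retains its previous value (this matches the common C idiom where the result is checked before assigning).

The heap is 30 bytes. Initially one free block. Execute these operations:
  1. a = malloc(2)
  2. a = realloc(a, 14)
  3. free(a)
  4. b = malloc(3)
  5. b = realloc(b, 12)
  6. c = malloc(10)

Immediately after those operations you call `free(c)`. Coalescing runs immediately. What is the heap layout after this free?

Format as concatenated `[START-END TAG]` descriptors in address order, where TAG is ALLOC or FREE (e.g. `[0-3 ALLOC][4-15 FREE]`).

Answer: [0-11 ALLOC][12-29 FREE]

Derivation:
Op 1: a = malloc(2) -> a = 0; heap: [0-1 ALLOC][2-29 FREE]
Op 2: a = realloc(a, 14) -> a = 0; heap: [0-13 ALLOC][14-29 FREE]
Op 3: free(a) -> (freed a); heap: [0-29 FREE]
Op 4: b = malloc(3) -> b = 0; heap: [0-2 ALLOC][3-29 FREE]
Op 5: b = realloc(b, 12) -> b = 0; heap: [0-11 ALLOC][12-29 FREE]
Op 6: c = malloc(10) -> c = 12; heap: [0-11 ALLOC][12-21 ALLOC][22-29 FREE]
free(c): c = 12 -> block [12-21 ALLOC]; mark free, coalesce with adjacent free neighbors -> [0-11 ALLOC][12-29 FREE]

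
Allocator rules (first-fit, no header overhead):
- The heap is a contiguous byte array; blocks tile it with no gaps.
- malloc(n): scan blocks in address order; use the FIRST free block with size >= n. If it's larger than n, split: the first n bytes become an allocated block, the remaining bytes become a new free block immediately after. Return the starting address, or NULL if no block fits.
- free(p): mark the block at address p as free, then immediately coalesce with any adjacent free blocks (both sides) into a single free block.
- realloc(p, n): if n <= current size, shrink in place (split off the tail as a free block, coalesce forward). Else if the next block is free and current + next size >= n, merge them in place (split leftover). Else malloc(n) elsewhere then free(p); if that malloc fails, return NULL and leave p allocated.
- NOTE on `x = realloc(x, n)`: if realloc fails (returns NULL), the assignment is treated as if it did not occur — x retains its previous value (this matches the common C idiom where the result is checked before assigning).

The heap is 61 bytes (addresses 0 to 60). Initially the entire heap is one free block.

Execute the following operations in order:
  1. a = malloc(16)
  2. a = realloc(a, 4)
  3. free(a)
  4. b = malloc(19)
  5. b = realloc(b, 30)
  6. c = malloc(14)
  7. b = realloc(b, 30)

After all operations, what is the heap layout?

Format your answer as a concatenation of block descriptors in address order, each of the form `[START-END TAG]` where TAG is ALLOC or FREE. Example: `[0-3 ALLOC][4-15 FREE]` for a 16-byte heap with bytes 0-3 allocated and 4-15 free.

Op 1: a = malloc(16) -> a = 0; heap: [0-15 ALLOC][16-60 FREE]
Op 2: a = realloc(a, 4) -> a = 0; heap: [0-3 ALLOC][4-60 FREE]
Op 3: free(a) -> (freed a); heap: [0-60 FREE]
Op 4: b = malloc(19) -> b = 0; heap: [0-18 ALLOC][19-60 FREE]
Op 5: b = realloc(b, 30) -> b = 0; heap: [0-29 ALLOC][30-60 FREE]
Op 6: c = malloc(14) -> c = 30; heap: [0-29 ALLOC][30-43 ALLOC][44-60 FREE]
Op 7: b = realloc(b, 30) -> b = 0; heap: [0-29 ALLOC][30-43 ALLOC][44-60 FREE]

Answer: [0-29 ALLOC][30-43 ALLOC][44-60 FREE]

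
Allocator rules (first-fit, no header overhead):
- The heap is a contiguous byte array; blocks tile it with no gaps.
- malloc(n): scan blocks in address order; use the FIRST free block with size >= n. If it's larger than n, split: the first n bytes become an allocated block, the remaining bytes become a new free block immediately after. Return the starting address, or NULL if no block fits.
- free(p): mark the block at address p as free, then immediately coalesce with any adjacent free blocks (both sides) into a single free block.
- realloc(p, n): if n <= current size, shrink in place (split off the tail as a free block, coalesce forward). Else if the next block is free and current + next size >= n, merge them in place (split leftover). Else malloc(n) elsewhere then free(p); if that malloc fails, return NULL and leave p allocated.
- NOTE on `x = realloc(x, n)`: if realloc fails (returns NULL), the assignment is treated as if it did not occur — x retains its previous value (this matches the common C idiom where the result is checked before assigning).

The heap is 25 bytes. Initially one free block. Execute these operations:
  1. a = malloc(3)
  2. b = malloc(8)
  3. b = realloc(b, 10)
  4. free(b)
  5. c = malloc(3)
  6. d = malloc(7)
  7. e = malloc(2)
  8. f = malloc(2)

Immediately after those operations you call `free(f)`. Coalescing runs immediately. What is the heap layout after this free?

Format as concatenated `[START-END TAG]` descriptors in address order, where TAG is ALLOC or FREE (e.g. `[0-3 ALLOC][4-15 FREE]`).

Op 1: a = malloc(3) -> a = 0; heap: [0-2 ALLOC][3-24 FREE]
Op 2: b = malloc(8) -> b = 3; heap: [0-2 ALLOC][3-10 ALLOC][11-24 FREE]
Op 3: b = realloc(b, 10) -> b = 3; heap: [0-2 ALLOC][3-12 ALLOC][13-24 FREE]
Op 4: free(b) -> (freed b); heap: [0-2 ALLOC][3-24 FREE]
Op 5: c = malloc(3) -> c = 3; heap: [0-2 ALLOC][3-5 ALLOC][6-24 FREE]
Op 6: d = malloc(7) -> d = 6; heap: [0-2 ALLOC][3-5 ALLOC][6-12 ALLOC][13-24 FREE]
Op 7: e = malloc(2) -> e = 13; heap: [0-2 ALLOC][3-5 ALLOC][6-12 ALLOC][13-14 ALLOC][15-24 FREE]
Op 8: f = malloc(2) -> f = 15; heap: [0-2 ALLOC][3-5 ALLOC][6-12 ALLOC][13-14 ALLOC][15-16 ALLOC][17-24 FREE]
free(f): f = 15 -> block [15-16 ALLOC]; mark free, coalesce with adjacent free neighbors -> [0-2 ALLOC][3-5 ALLOC][6-12 ALLOC][13-14 ALLOC][15-24 FREE]

Answer: [0-2 ALLOC][3-5 ALLOC][6-12 ALLOC][13-14 ALLOC][15-24 FREE]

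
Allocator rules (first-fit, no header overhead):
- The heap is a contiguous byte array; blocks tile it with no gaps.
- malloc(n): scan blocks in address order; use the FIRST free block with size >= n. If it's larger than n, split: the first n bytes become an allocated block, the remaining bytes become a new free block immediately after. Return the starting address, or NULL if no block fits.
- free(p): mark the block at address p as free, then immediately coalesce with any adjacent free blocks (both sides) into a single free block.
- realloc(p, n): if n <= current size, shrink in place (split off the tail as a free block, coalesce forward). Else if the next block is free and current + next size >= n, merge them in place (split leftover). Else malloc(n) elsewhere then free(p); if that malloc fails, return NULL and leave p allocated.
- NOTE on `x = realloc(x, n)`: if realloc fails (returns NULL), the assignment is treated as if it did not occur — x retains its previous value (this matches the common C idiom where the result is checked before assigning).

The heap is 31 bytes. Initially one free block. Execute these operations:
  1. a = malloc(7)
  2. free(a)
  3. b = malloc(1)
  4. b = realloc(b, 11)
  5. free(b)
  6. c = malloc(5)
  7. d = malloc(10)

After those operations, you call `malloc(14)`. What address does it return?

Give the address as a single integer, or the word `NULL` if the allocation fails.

Answer: 15

Derivation:
Op 1: a = malloc(7) -> a = 0; heap: [0-6 ALLOC][7-30 FREE]
Op 2: free(a) -> (freed a); heap: [0-30 FREE]
Op 3: b = malloc(1) -> b = 0; heap: [0-0 ALLOC][1-30 FREE]
Op 4: b = realloc(b, 11) -> b = 0; heap: [0-10 ALLOC][11-30 FREE]
Op 5: free(b) -> (freed b); heap: [0-30 FREE]
Op 6: c = malloc(5) -> c = 0; heap: [0-4 ALLOC][5-30 FREE]
Op 7: d = malloc(10) -> d = 5; heap: [0-4 ALLOC][5-14 ALLOC][15-30 FREE]
malloc(14): first-fit scan over [0-4 ALLOC][5-14 ALLOC][15-30 FREE] -> 15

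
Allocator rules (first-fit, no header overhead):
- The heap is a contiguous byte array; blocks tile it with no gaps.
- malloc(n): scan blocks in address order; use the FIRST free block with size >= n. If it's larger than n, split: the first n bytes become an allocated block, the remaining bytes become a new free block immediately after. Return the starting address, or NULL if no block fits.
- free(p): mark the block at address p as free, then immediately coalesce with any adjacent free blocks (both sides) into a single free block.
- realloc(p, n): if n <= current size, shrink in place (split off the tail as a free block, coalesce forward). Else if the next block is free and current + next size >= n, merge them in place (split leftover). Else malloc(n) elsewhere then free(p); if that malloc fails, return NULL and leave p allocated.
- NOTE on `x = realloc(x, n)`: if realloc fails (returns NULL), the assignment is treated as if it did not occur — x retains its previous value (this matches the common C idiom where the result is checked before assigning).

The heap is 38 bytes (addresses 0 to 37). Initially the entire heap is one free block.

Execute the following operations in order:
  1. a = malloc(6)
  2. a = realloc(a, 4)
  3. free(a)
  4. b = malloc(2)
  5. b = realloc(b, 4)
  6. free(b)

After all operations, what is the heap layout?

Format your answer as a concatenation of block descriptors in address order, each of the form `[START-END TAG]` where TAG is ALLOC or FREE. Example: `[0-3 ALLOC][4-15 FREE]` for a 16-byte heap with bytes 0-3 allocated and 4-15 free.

Answer: [0-37 FREE]

Derivation:
Op 1: a = malloc(6) -> a = 0; heap: [0-5 ALLOC][6-37 FREE]
Op 2: a = realloc(a, 4) -> a = 0; heap: [0-3 ALLOC][4-37 FREE]
Op 3: free(a) -> (freed a); heap: [0-37 FREE]
Op 4: b = malloc(2) -> b = 0; heap: [0-1 ALLOC][2-37 FREE]
Op 5: b = realloc(b, 4) -> b = 0; heap: [0-3 ALLOC][4-37 FREE]
Op 6: free(b) -> (freed b); heap: [0-37 FREE]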